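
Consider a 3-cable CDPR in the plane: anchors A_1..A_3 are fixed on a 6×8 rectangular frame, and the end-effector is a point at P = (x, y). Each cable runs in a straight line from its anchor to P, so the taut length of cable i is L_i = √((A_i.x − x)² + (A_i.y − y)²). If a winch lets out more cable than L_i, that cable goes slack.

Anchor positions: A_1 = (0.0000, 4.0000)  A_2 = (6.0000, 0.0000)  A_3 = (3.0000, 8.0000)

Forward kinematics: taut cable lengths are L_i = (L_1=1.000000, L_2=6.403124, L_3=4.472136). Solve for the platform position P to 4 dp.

(1.0000, 4.0000)

expand ‖A_i−P‖²=L_i² and subtract eq 1 (k_i ≔ ‖A_i‖²−L_i²)
k_1 = 0.0000+16.0000−1.0000 = 15.0000
eq1−eq2 → [-12.0000  8.0000]·P = 20.0000
eq1−eq3 → [-6.0000  -8.0000]·P = -38.0000
2×2 solve → P = (1.0000, 4.0000)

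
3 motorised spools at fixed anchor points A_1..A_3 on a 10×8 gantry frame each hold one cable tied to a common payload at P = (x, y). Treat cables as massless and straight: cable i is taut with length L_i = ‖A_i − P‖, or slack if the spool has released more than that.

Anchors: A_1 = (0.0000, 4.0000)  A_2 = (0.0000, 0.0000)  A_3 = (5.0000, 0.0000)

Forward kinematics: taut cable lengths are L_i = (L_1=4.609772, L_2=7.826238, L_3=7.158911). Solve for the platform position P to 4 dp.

expand ‖A_i−P‖²=L_i² and subtract eq 1 (c_i ≔ ‖A_i‖²−L_i²)
c_1 = 0.0000+16.0000−21.2500 = -5.2500
eq1−eq2 → [0.0000  8.0000]·P = 56.0000
eq1−eq3 → [-10.0000  8.0000]·P = 21.0000
2×2 solve → P = (3.5000, 7.0000)

(3.5000, 7.0000)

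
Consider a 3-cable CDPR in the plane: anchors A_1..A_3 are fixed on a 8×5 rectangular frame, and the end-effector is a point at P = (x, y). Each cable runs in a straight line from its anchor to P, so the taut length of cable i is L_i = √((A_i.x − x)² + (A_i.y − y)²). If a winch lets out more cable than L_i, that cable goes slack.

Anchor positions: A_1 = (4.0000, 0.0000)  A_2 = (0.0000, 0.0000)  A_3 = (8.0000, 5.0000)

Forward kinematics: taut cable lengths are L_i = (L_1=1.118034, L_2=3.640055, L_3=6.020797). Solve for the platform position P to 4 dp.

circle eqns → linear via eq_j − eq_1; set k_j = A_j·A_j − L_j²
k_1 = 16.0000+0.0000−1.2500 = 14.7500
8.0000·x + 0.0000·y = k_1−k_2 = 28.0000
-8.0000·x − 10.0000·y = k_1−k_3 = -38.0000
solve first two rows → x=3.5000, y=1.0000

(3.5000, 1.0000)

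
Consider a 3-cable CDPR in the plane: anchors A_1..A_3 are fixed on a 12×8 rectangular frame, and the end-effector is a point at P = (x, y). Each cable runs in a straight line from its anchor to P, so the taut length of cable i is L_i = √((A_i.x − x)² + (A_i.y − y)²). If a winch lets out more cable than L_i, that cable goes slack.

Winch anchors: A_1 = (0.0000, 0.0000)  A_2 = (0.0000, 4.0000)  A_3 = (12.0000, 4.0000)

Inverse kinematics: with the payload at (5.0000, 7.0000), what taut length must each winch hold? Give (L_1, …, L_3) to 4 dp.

cable 1: Δx=-5.0000, Δy=-7.0000; L_1 = √(Δx²+Δy²) = 8.6023
cable 2: Δx=-5.0000, Δy=-3.0000; L_2 = √(Δx²+Δy²) = 5.8310
cable 3: Δx=7.0000, Δy=-3.0000; L_3 = √(Δx²+Δy²) = 7.6158

(8.6023, 5.8310, 7.6158)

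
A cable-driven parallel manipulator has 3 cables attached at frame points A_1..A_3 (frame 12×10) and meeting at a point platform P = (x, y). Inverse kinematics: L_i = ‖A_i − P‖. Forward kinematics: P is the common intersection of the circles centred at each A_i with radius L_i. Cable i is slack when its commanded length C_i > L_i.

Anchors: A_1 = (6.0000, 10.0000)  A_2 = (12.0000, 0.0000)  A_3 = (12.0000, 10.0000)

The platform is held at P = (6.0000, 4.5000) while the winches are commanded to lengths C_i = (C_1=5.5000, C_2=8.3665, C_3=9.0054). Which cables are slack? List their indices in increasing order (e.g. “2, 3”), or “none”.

2, 3

cable 1: √((0.0000)²+(5.5000)²)=5.5000, C_1=5.5000: taut
cable 2: √((6.0000)²+(-4.5000)²)=7.5000, C_2=8.3665: slack
cable 3: √((6.0000)²+(5.5000)²)=8.1394, C_3=9.0054: slack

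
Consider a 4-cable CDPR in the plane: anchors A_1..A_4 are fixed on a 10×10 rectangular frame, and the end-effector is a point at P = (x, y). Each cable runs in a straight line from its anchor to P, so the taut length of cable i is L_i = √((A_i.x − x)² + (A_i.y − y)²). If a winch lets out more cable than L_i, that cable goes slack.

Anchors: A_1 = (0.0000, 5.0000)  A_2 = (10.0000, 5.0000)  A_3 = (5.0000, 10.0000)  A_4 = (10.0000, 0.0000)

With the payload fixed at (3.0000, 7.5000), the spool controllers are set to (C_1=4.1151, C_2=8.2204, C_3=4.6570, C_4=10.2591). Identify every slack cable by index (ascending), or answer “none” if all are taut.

1, 2, 3

cable 1: √((-3.0000)²+(-2.5000)²)=3.9051, C_1=4.1151: slack
cable 2: √((7.0000)²+(-2.5000)²)=7.4330, C_2=8.2204: slack
cable 3: √((2.0000)²+(2.5000)²)=3.2016, C_3=4.6570: slack
cable 4: √((7.0000)²+(-7.5000)²)=10.2591, C_4=10.2591: taut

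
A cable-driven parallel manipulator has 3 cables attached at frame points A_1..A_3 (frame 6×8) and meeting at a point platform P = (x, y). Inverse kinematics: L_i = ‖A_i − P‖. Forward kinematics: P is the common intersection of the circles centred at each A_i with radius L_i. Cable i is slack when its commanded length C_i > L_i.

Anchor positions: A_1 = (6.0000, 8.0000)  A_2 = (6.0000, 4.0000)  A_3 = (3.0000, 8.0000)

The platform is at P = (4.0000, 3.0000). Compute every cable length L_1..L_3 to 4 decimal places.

L_1 = √((6.0000−4.0000)² + (8.0000−3.0000)²) = 5.3852
L_2 = √((6.0000−4.0000)² + (4.0000−3.0000)²) = 2.2361
L_3 = √((3.0000−4.0000)² + (8.0000−3.0000)²) = 5.0990

(5.3852, 2.2361, 5.0990)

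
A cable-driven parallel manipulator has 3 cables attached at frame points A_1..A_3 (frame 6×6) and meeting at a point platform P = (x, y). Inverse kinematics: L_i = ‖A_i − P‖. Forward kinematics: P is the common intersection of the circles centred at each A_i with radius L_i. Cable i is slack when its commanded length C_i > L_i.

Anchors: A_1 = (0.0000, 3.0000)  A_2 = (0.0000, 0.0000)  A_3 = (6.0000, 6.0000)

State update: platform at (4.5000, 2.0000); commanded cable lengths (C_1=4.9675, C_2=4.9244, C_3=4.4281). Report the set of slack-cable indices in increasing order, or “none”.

1, 3

cable 1: L_1 = ‖A_1−P‖ = 4.6098;  C_1 = 4.9675 → slack
cable 2: L_2 = ‖A_2−P‖ = 4.9244;  C_2 = 4.9244 → taut
cable 3: L_3 = ‖A_3−P‖ = 4.2720;  C_3 = 4.4281 → slack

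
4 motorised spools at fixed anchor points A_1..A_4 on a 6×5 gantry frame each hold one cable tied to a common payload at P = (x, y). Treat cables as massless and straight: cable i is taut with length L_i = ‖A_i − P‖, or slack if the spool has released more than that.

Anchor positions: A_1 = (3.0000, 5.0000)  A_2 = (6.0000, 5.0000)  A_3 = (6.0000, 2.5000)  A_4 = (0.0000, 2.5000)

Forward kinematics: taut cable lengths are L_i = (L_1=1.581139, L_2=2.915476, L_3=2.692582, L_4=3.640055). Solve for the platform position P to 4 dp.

expand ‖A_i−P‖²=L_i² and subtract eq 1 (k_i ≔ ‖A_i‖²−L_i²)
k_1 = 9.0000+25.0000−2.5000 = 31.5000
eq1−eq2 → [-6.0000  0.0000]·P = -21.0000
eq1−eq3 → [-6.0000  5.0000]·P = -3.5000
eq1−eq4 → [6.0000  5.0000]·P = 38.5000
2×2 solve → P = (3.5000, 3.5000)
check cable 4: ‖A_4−P‖² = 13.2500 ≈ L_4² = 13.2500 ✓

(3.5000, 3.5000)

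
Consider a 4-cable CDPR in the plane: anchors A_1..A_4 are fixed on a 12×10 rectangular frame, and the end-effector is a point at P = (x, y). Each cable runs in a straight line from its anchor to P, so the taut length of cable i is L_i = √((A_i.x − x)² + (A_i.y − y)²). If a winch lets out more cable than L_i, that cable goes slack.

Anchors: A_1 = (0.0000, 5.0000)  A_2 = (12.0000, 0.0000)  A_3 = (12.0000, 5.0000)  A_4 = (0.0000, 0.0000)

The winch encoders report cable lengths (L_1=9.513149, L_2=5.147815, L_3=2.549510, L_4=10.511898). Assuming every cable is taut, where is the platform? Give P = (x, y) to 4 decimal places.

(9.5000, 4.5000)

expand ‖A_i−P‖²=L_i² and subtract eq 1 (q_i ≔ ‖A_i‖²−L_i²)
q_1 = 0.0000+25.0000−90.5000 = -65.5000
eq1−eq2 → [-24.0000  10.0000]·P = -183.0000
eq1−eq3 → [-24.0000  0.0000]·P = -228.0000
eq1−eq4 → [0.0000  10.0000]·P = 45.0000
2×2 solve → P = (9.5000, 4.5000)
check cable 4: ‖A_4−P‖² = 110.5000 ≈ L_4² = 110.5000 ✓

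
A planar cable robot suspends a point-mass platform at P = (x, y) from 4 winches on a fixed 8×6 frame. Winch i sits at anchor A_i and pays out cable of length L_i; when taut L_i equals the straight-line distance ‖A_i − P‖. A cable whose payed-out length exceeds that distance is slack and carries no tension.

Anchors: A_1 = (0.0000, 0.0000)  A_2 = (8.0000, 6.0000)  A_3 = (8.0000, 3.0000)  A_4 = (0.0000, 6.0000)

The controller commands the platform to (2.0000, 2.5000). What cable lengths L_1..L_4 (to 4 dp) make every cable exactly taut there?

cable 1: Δx=-2.0000, Δy=-2.5000; L_1 = √(Δx²+Δy²) = 3.2016
cable 2: Δx=6.0000, Δy=3.5000; L_2 = √(Δx²+Δy²) = 6.9462
cable 3: Δx=6.0000, Δy=0.5000; L_3 = √(Δx²+Δy²) = 6.0208
cable 4: Δx=-2.0000, Δy=3.5000; L_4 = √(Δx²+Δy²) = 4.0311

(3.2016, 6.9462, 6.0208, 4.0311)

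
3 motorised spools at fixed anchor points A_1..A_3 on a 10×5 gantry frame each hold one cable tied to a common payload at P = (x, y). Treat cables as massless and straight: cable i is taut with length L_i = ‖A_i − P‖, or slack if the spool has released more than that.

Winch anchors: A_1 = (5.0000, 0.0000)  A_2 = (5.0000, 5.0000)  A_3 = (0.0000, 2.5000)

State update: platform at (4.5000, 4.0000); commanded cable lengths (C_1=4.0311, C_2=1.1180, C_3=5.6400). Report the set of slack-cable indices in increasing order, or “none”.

cable 1: √((0.5000)²+(-4.0000)²)=4.0311, C_1=4.0311: taut
cable 2: √((0.5000)²+(1.0000)²)=1.1180, C_2=1.1180: taut
cable 3: √((-4.5000)²+(-1.5000)²)=4.7434, C_3=5.6400: slack

3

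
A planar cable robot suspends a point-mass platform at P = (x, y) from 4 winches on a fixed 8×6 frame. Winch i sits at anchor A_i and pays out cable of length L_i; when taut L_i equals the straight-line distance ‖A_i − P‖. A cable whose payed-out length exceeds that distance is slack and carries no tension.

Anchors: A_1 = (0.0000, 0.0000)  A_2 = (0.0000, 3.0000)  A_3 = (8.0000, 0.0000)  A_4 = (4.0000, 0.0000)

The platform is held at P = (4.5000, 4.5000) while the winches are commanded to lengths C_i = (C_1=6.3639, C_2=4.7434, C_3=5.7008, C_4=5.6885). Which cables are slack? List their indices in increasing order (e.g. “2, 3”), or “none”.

cable 1: L_1 = ‖A_1−P‖ = 6.3640;  C_1 = 6.3639 → taut
cable 2: L_2 = ‖A_2−P‖ = 4.7434;  C_2 = 4.7434 → taut
cable 3: L_3 = ‖A_3−P‖ = 5.7009;  C_3 = 5.7008 → taut
cable 4: L_4 = ‖A_4−P‖ = 4.5277;  C_4 = 5.6885 → slack

4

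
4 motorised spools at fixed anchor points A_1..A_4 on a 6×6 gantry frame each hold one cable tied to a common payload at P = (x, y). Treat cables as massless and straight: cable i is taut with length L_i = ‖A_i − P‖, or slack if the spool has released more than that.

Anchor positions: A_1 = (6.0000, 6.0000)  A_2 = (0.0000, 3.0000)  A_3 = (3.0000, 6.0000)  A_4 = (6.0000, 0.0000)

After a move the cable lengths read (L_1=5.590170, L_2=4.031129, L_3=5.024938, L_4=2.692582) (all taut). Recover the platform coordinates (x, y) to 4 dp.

(3.5000, 1.0000)

circle eqns → linear via eq_j − eq_1; set k_j = A_j·A_j − L_j²
k_1 = 36.0000+36.0000−31.2500 = 40.7500
12.0000·x + 6.0000·y = k_1−k_2 = 48.0000
6.0000·x + 0.0000·y = k_1−k_3 = 21.0000
0.0000·x + 12.0000·y = k_1−k_4 = 12.0000
solve first two rows → x=3.5000, y=1.0000
check cable 4: ‖A_4−P‖² = 7.2500 ≈ L_4² = 7.2500 ✓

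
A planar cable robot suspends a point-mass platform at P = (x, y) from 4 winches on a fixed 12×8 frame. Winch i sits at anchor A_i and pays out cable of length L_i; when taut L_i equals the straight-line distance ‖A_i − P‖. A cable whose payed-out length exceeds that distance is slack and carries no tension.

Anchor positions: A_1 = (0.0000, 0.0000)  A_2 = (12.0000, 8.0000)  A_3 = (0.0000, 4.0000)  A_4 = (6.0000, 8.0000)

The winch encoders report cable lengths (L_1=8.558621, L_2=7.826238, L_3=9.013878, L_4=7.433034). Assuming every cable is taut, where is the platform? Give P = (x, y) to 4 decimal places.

each cable: (A_i−P)·(A_i−P) = L_i²; let k_i = ‖A_i‖²−L_i²
k_1 = 0.0000+0.0000−73.2500 = -73.2500
row 1: -24.0000x − 16.0000y = -220.0000  (k_2=146.7500)
row 2: 0.0000x − 8.0000y = -8.0000  (k_3=-65.2500)
row 3: -12.0000x − 16.0000y = -118.0000  (k_4=44.7500)
Cramer on rows 1–2 → x = 8.5000, y = 1.0000
check cable 4: ‖A_4−P‖² = 55.2500 ≈ L_4² = 55.2500 ✓

(8.5000, 1.0000)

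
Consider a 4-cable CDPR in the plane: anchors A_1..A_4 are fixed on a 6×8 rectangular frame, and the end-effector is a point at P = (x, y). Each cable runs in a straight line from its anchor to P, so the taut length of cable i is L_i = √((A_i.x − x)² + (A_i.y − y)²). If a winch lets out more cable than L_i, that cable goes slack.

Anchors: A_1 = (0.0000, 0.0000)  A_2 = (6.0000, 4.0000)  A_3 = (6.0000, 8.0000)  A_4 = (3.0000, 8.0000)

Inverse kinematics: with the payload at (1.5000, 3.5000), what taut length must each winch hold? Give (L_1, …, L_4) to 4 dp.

L_1 = √((0.0000−1.5000)² + (0.0000−3.5000)²) = 3.8079
L_2 = √((6.0000−1.5000)² + (4.0000−3.5000)²) = 4.5277
L_3 = √((6.0000−1.5000)² + (8.0000−3.5000)²) = 6.3640
L_4 = √((3.0000−1.5000)² + (8.0000−3.5000)²) = 4.7434

(3.8079, 4.5277, 6.3640, 4.7434)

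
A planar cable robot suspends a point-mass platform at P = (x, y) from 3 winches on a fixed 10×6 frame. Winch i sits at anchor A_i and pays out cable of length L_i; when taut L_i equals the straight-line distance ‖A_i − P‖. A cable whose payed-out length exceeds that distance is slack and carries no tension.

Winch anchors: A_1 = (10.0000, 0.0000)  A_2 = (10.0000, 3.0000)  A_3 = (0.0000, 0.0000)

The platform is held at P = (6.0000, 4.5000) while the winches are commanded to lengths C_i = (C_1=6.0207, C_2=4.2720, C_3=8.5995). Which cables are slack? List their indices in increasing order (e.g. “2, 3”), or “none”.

cable 1: √((4.0000)²+(-4.5000)²)=6.0208, C_1=6.0207: taut
cable 2: √((4.0000)²+(-1.5000)²)=4.2720, C_2=4.2720: taut
cable 3: √((-6.0000)²+(-4.5000)²)=7.5000, C_3=8.5995: slack

3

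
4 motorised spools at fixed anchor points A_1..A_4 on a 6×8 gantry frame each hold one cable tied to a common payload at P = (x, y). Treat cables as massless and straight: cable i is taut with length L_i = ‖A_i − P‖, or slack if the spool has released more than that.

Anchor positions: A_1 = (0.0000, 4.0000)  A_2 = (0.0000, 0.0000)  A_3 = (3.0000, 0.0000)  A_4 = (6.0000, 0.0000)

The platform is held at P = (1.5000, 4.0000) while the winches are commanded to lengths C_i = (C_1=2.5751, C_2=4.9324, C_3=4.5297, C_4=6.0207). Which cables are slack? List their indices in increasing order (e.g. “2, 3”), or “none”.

1, 2, 3

cable 1: L_1 = ‖A_1−P‖ = 1.5000;  C_1 = 2.5751 → slack
cable 2: L_2 = ‖A_2−P‖ = 4.2720;  C_2 = 4.9324 → slack
cable 3: L_3 = ‖A_3−P‖ = 4.2720;  C_3 = 4.5297 → slack
cable 4: L_4 = ‖A_4−P‖ = 6.0208;  C_4 = 6.0207 → taut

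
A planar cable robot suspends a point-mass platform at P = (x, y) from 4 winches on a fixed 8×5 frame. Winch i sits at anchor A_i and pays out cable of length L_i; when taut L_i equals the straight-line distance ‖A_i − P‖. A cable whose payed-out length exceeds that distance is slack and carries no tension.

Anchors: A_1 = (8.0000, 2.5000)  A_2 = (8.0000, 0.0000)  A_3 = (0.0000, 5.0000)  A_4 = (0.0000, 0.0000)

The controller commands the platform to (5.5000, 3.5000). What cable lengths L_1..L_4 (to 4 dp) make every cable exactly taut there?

L_1: Δ = A_1−P = (2.5000, -1.0000) → ‖Δ‖ = √7.2500 = 2.6926
L_2: Δ = A_2−P = (2.5000, -3.5000) → ‖Δ‖ = √18.5000 = 4.3012
L_3: Δ = A_3−P = (-5.5000, 1.5000) → ‖Δ‖ = √32.5000 = 5.7009
L_4: Δ = A_4−P = (-5.5000, -3.5000) → ‖Δ‖ = √42.5000 = 6.5192

(2.6926, 4.3012, 5.7009, 6.5192)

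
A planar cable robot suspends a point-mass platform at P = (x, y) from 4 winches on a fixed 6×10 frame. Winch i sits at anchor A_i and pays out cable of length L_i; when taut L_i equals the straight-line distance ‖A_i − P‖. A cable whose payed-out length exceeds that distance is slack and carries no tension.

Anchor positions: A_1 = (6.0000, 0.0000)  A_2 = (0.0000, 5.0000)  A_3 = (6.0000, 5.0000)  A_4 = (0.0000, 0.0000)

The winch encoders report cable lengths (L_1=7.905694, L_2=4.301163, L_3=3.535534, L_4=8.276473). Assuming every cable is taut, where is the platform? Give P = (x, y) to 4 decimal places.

(3.5000, 7.5000)

expand ‖A_i−P‖²=L_i² and subtract eq 1 (c_i ≔ ‖A_i‖²−L_i²)
c_1 = 36.0000+0.0000−62.5000 = -26.5000
eq1−eq2 → [12.0000  -10.0000]·P = -33.0000
eq1−eq3 → [0.0000  -10.0000]·P = -75.0000
eq1−eq4 → [12.0000  0.0000]·P = 42.0000
2×2 solve → P = (3.5000, 7.5000)
check cable 4: ‖A_4−P‖² = 68.5000 ≈ L_4² = 68.5000 ✓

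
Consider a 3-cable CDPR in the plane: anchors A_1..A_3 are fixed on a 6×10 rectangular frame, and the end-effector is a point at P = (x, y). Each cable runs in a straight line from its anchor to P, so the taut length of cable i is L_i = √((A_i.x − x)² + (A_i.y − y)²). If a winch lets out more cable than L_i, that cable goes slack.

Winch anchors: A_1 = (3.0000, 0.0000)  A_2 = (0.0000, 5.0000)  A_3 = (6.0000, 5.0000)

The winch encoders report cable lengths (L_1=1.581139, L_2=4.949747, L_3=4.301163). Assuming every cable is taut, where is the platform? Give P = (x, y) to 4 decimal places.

(3.5000, 1.5000)

circle eqns → linear via eq_j − eq_1; set q_j = A_j·A_j − L_j²
q_1 = 9.0000+0.0000−2.5000 = 6.5000
6.0000·x − 10.0000·y = q_1−q_2 = 6.0000
-6.0000·x − 10.0000·y = q_1−q_3 = -36.0000
solve first two rows → x=3.5000, y=1.5000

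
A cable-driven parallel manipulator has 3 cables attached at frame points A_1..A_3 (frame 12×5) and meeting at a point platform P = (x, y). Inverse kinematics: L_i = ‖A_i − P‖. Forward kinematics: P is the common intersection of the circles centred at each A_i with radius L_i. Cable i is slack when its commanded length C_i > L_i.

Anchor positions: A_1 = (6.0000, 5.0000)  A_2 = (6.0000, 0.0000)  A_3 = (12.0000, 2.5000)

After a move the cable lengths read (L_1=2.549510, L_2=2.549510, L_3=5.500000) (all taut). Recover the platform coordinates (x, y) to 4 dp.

expand ‖A_i−P‖²=L_i² and subtract eq 1 (q_i ≔ ‖A_i‖²−L_i²)
q_1 = 36.0000+25.0000−6.5000 = 54.5000
eq1−eq2 → [0.0000  10.0000]·P = 25.0000
eq1−eq3 → [-12.0000  5.0000]·P = -65.5000
2×2 solve → P = (6.5000, 2.5000)

(6.5000, 2.5000)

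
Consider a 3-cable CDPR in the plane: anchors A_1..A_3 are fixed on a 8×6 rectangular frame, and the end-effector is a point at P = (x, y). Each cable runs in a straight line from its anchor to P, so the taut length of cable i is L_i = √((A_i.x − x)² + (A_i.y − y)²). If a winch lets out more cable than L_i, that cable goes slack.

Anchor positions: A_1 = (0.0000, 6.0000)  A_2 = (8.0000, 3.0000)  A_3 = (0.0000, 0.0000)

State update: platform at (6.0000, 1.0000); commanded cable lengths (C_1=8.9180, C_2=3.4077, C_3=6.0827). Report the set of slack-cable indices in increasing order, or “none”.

1, 2

cable 1: L_1 = ‖A_1−P‖ = 7.8102;  C_1 = 8.9180 → slack
cable 2: L_2 = ‖A_2−P‖ = 2.8284;  C_2 = 3.4077 → slack
cable 3: L_3 = ‖A_3−P‖ = 6.0828;  C_3 = 6.0827 → taut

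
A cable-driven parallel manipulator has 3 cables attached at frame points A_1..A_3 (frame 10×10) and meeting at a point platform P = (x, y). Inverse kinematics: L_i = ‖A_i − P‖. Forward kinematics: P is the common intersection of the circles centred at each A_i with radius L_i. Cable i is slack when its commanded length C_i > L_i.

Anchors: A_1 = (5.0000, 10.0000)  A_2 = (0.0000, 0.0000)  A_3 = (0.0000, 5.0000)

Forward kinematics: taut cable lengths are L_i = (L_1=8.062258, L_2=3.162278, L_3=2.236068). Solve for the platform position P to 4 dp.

(1.0000, 3.0000)

each cable: (A_i−P)·(A_i−P) = L_i²; let q_i = ‖A_i‖²−L_i²
q_1 = 25.0000+100.0000−65.0000 = 60.0000
row 1: 10.0000x + 20.0000y = 70.0000  (q_2=-10.0000)
row 2: 10.0000x + 10.0000y = 40.0000  (q_3=20.0000)
Cramer on rows 1–2 → x = 1.0000, y = 3.0000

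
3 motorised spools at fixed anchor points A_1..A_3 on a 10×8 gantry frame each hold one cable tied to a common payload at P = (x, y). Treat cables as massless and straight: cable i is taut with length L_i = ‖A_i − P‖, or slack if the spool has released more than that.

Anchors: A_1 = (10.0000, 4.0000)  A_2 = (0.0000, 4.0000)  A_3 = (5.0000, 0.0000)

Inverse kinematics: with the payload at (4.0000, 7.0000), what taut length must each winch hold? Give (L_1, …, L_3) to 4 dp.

(6.7082, 5.0000, 7.0711)

cable 1: Δx=6.0000, Δy=-3.0000; L_1 = √(Δx²+Δy²) = 6.7082
cable 2: Δx=-4.0000, Δy=-3.0000; L_2 = √(Δx²+Δy²) = 5.0000
cable 3: Δx=1.0000, Δy=-7.0000; L_3 = √(Δx²+Δy²) = 7.0711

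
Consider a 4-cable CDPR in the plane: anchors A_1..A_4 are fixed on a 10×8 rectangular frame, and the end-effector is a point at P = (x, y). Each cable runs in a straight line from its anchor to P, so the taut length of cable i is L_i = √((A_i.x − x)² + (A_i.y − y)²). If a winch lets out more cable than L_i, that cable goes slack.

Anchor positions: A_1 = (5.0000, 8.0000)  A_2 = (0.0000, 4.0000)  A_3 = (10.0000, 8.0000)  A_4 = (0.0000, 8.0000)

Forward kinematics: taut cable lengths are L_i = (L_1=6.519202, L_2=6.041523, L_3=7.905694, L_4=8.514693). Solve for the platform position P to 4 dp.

(5.5000, 1.5000)

expand ‖A_i−P‖²=L_i² and subtract eq 1 (c_i ≔ ‖A_i‖²−L_i²)
c_1 = 25.0000+64.0000−42.5000 = 46.5000
eq1−eq2 → [10.0000  8.0000]·P = 67.0000
eq1−eq3 → [-10.0000  0.0000]·P = -55.0000
eq1−eq4 → [10.0000  0.0000]·P = 55.0000
2×2 solve → P = (5.5000, 1.5000)
check cable 4: ‖A_4−P‖² = 72.5000 ≈ L_4² = 72.5000 ✓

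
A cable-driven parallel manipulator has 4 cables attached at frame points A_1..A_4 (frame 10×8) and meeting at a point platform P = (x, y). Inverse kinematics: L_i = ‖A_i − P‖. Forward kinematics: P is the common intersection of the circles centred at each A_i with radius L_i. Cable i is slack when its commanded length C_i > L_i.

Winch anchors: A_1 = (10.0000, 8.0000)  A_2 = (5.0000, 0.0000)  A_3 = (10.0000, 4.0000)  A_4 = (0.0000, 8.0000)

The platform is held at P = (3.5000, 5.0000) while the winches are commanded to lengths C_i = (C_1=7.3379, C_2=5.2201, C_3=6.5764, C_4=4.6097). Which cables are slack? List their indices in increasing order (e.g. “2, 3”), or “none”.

1

i=1: geometric 7.1589 vs commanded 7.3379 ⇒ slack
i=2: geometric 5.2202 vs commanded 5.2201 ⇒ taut
i=3: geometric 6.5765 vs commanded 6.5764 ⇒ taut
i=4: geometric 4.6098 vs commanded 4.6097 ⇒ taut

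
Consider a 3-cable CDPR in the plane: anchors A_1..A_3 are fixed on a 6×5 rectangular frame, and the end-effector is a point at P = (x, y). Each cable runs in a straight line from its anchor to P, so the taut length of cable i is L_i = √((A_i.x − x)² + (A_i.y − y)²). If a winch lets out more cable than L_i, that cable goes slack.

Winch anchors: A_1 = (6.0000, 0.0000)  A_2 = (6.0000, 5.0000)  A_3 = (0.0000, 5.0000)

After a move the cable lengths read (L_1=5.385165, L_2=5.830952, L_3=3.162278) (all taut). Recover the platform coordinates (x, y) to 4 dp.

circle eqns → linear via eq_j − eq_1; set c_j = A_j·A_j − L_j²
c_1 = 36.0000+0.0000−29.0000 = 7.0000
0.0000·x − 10.0000·y = c_1−c_2 = -20.0000
12.0000·x − 10.0000·y = c_1−c_3 = -8.0000
solve first two rows → x=1.0000, y=2.0000

(1.0000, 2.0000)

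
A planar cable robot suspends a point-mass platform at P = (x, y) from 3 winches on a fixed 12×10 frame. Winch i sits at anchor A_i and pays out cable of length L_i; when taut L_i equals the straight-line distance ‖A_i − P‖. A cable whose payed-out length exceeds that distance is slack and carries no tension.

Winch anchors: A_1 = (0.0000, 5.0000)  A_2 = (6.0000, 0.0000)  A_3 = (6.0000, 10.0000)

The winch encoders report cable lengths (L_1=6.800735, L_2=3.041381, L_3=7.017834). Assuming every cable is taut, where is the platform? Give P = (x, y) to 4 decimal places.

circle eqns → linear via eq_j − eq_1; set c_j = A_j·A_j − L_j²
c_1 = 0.0000+25.0000−46.2500 = -21.2500
-12.0000·x + 10.0000·y = c_1−c_2 = -48.0000
-12.0000·x − 10.0000·y = c_1−c_3 = -108.0000
solve first two rows → x=6.5000, y=3.0000

(6.5000, 3.0000)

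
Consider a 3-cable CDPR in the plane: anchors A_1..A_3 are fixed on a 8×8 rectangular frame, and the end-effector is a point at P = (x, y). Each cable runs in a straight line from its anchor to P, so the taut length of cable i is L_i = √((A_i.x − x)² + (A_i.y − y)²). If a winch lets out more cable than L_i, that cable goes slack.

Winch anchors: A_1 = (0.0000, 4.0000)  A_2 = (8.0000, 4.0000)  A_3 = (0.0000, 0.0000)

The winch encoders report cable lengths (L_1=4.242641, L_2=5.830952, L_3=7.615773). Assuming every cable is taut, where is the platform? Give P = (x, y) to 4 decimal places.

expand ‖A_i−P‖²=L_i² and subtract eq 1 (c_i ≔ ‖A_i‖²−L_i²)
c_1 = 0.0000+16.0000−18.0000 = -2.0000
eq1−eq2 → [-16.0000  0.0000]·P = -48.0000
eq1−eq3 → [0.0000  8.0000]·P = 56.0000
2×2 solve → P = (3.0000, 7.0000)

(3.0000, 7.0000)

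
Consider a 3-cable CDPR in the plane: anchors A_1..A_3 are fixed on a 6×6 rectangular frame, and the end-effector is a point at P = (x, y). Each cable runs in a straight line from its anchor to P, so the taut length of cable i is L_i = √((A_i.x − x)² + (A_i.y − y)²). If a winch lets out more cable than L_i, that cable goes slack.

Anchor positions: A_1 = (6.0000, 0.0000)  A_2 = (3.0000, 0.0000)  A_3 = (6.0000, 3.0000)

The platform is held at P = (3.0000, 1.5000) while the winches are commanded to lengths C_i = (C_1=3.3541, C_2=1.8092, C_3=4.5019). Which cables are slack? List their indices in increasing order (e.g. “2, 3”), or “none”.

2, 3

cable 1: √((3.0000)²+(-1.5000)²)=3.3541, C_1=3.3541: taut
cable 2: √((0.0000)²+(-1.5000)²)=1.5000, C_2=1.8092: slack
cable 3: √((3.0000)²+(1.5000)²)=3.3541, C_3=4.5019: slack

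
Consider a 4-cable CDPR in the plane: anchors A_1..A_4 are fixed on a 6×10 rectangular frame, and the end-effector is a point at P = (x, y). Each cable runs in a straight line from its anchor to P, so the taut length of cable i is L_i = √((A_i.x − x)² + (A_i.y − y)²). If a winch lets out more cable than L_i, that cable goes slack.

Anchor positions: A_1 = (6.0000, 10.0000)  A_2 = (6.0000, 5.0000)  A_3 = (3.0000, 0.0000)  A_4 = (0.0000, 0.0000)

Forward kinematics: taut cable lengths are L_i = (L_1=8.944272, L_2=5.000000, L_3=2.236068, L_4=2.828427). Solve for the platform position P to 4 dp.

each cable: (A_i−P)·(A_i−P) = L_i²; let c_i = ‖A_i‖²−L_i²
c_1 = 36.0000+100.0000−80.0000 = 56.0000
row 1: 0.0000x + 10.0000y = 20.0000  (c_2=36.0000)
row 2: 6.0000x + 20.0000y = 52.0000  (c_3=4.0000)
row 3: 12.0000x + 20.0000y = 64.0000  (c_4=-8.0000)
Cramer on rows 1–2 → x = 2.0000, y = 2.0000
check cable 4: ‖A_4−P‖² = 8.0000 ≈ L_4² = 8.0000 ✓

(2.0000, 2.0000)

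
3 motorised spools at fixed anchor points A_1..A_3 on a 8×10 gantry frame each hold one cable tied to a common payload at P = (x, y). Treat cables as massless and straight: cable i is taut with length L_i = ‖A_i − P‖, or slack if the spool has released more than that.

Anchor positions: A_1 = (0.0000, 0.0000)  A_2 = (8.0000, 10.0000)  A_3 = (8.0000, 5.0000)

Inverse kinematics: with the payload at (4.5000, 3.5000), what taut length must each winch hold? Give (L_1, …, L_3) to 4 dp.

(5.7009, 7.3824, 3.8079)

L_1: Δ = A_1−P = (-4.5000, -3.5000) → ‖Δ‖ = √32.5000 = 5.7009
L_2: Δ = A_2−P = (3.5000, 6.5000) → ‖Δ‖ = √54.5000 = 7.3824
L_3: Δ = A_3−P = (3.5000, 1.5000) → ‖Δ‖ = √14.5000 = 3.8079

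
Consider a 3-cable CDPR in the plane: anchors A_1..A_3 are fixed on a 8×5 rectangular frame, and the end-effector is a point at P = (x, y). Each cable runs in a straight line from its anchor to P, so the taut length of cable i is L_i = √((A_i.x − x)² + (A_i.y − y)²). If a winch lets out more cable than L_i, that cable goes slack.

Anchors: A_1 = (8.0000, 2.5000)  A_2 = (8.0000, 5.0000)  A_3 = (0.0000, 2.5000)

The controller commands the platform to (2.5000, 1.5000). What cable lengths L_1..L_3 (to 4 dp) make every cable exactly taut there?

L_1: Δ = A_1−P = (5.5000, 1.0000) → ‖Δ‖ = √31.2500 = 5.5902
L_2: Δ = A_2−P = (5.5000, 3.5000) → ‖Δ‖ = √42.5000 = 6.5192
L_3: Δ = A_3−P = (-2.5000, 1.0000) → ‖Δ‖ = √7.2500 = 2.6926

(5.5902, 6.5192, 2.6926)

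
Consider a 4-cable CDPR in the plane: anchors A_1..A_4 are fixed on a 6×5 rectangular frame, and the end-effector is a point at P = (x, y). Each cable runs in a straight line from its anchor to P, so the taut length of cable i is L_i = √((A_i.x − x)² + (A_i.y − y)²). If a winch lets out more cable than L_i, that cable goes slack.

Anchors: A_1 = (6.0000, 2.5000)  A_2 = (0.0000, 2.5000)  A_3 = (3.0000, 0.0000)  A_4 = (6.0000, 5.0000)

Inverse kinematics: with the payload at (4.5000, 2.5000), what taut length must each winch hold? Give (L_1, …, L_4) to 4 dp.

cable 1: Δx=1.5000, Δy=0.0000; L_1 = √(Δx²+Δy²) = 1.5000
cable 2: Δx=-4.5000, Δy=0.0000; L_2 = √(Δx²+Δy²) = 4.5000
cable 3: Δx=-1.5000, Δy=-2.5000; L_3 = √(Δx²+Δy²) = 2.9155
cable 4: Δx=1.5000, Δy=2.5000; L_4 = √(Δx²+Δy²) = 2.9155

(1.5000, 4.5000, 2.9155, 2.9155)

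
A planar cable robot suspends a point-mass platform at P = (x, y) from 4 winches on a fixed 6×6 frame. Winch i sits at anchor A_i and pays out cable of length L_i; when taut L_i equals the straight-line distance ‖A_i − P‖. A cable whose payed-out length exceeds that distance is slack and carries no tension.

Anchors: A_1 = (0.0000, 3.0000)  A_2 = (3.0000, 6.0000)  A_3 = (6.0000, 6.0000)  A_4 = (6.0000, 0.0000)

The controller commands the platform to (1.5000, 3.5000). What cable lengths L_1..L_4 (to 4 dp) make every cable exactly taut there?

L_1: Δ = A_1−P = (-1.5000, -0.5000) → ‖Δ‖ = √2.5000 = 1.5811
L_2: Δ = A_2−P = (1.5000, 2.5000) → ‖Δ‖ = √8.5000 = 2.9155
L_3: Δ = A_3−P = (4.5000, 2.5000) → ‖Δ‖ = √26.5000 = 5.1478
L_4: Δ = A_4−P = (4.5000, -3.5000) → ‖Δ‖ = √32.5000 = 5.7009

(1.5811, 2.9155, 5.1478, 5.7009)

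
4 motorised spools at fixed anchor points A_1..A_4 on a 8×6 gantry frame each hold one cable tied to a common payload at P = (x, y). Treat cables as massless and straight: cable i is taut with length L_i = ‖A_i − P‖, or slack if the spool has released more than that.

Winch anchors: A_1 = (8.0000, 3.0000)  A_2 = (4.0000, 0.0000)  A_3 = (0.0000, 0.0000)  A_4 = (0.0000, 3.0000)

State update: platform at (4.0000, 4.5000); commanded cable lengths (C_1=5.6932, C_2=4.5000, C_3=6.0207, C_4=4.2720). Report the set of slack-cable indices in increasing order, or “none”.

cable 1: √((4.0000)²+(-1.5000)²)=4.2720, C_1=5.6932: slack
cable 2: √((0.0000)²+(-4.5000)²)=4.5000, C_2=4.5000: taut
cable 3: √((-4.0000)²+(-4.5000)²)=6.0208, C_3=6.0207: taut
cable 4: √((-4.0000)²+(-1.5000)²)=4.2720, C_4=4.2720: taut

1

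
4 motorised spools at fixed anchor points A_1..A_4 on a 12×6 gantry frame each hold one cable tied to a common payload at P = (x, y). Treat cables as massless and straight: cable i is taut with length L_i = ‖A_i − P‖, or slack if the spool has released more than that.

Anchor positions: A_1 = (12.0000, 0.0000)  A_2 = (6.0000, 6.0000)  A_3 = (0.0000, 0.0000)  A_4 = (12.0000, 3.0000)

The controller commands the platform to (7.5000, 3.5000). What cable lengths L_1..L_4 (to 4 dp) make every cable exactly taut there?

L_1 = √((12.0000−7.5000)² + (0.0000−3.5000)²) = 5.7009
L_2 = √((6.0000−7.5000)² + (6.0000−3.5000)²) = 2.9155
L_3 = √((0.0000−7.5000)² + (0.0000−3.5000)²) = 8.2765
L_4 = √((12.0000−7.5000)² + (3.0000−3.5000)²) = 4.5277

(5.7009, 2.9155, 8.2765, 4.5277)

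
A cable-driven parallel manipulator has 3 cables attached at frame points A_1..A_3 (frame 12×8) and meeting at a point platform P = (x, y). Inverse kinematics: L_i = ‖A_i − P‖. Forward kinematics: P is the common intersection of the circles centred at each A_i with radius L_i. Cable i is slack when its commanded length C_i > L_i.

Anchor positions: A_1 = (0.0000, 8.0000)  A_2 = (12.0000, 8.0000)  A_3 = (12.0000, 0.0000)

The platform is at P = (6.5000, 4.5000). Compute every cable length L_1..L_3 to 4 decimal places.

(7.3824, 6.5192, 7.1063)

L_1 = √((0.0000−6.5000)² + (8.0000−4.5000)²) = 7.3824
L_2 = √((12.0000−6.5000)² + (8.0000−4.5000)²) = 6.5192
L_3 = √((12.0000−6.5000)² + (0.0000−4.5000)²) = 7.1063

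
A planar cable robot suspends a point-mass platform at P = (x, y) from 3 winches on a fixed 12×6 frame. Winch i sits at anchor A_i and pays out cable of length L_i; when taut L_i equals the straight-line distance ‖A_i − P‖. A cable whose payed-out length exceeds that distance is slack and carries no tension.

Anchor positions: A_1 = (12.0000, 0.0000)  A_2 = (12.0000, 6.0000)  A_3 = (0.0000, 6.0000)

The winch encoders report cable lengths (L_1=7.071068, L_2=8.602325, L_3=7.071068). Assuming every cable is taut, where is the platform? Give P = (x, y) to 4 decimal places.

circle eqns → linear via eq_j − eq_1; set k_j = A_j·A_j − L_j²
k_1 = 144.0000+0.0000−50.0000 = 94.0000
0.0000·x − 12.0000·y = k_1−k_2 = -12.0000
24.0000·x − 12.0000·y = k_1−k_3 = 108.0000
solve first two rows → x=5.0000, y=1.0000

(5.0000, 1.0000)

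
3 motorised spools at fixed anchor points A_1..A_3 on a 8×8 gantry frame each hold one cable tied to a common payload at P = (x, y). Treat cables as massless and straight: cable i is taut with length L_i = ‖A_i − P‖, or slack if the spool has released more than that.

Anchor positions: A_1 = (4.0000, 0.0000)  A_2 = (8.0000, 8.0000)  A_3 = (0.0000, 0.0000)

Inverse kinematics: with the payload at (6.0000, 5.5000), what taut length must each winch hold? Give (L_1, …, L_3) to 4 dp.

(5.8523, 3.2016, 8.1394)

L_1: Δ = A_1−P = (-2.0000, -5.5000) → ‖Δ‖ = √34.2500 = 5.8523
L_2: Δ = A_2−P = (2.0000, 2.5000) → ‖Δ‖ = √10.2500 = 3.2016
L_3: Δ = A_3−P = (-6.0000, -5.5000) → ‖Δ‖ = √66.2500 = 8.1394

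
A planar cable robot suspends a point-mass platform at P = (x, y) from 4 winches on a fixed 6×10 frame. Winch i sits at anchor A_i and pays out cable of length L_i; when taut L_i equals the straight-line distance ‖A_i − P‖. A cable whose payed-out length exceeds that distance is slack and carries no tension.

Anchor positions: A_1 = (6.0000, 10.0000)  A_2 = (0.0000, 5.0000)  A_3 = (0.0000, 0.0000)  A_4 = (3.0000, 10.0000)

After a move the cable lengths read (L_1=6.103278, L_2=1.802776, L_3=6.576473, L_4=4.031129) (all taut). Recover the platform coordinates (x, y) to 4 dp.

circle eqns → linear via eq_j − eq_1; set q_j = A_j·A_j − L_j²
q_1 = 36.0000+100.0000−37.2500 = 98.7500
12.0000·x + 10.0000·y = q_1−q_2 = 77.0000
12.0000·x + 20.0000·y = q_1−q_3 = 142.0000
6.0000·x + 0.0000·y = q_1−q_4 = 6.0000
solve first two rows → x=1.0000, y=6.5000
check cable 4: ‖A_4−P‖² = 16.2500 ≈ L_4² = 16.2500 ✓

(1.0000, 6.5000)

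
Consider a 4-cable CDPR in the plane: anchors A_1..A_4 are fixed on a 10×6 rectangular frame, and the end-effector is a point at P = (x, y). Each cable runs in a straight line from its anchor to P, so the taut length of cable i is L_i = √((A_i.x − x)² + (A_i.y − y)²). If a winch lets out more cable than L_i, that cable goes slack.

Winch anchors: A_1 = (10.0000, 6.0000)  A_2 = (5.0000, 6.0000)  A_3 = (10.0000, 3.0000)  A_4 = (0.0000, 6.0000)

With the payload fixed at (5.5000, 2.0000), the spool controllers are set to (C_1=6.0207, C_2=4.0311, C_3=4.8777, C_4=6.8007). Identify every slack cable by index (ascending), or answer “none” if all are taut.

i=1: geometric 6.0208 vs commanded 6.0207 ⇒ taut
i=2: geometric 4.0311 vs commanded 4.0311 ⇒ taut
i=3: geometric 4.6098 vs commanded 4.8777 ⇒ slack
i=4: geometric 6.8007 vs commanded 6.8007 ⇒ taut

3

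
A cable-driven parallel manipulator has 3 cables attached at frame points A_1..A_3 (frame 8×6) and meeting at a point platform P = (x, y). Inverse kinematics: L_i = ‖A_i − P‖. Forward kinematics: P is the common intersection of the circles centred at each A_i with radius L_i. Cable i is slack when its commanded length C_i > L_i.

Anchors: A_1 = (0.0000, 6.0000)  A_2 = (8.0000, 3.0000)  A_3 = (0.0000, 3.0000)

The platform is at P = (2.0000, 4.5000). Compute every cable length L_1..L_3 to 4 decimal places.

cable 1: Δx=-2.0000, Δy=1.5000; L_1 = √(Δx²+Δy²) = 2.5000
cable 2: Δx=6.0000, Δy=-1.5000; L_2 = √(Δx²+Δy²) = 6.1847
cable 3: Δx=-2.0000, Δy=-1.5000; L_3 = √(Δx²+Δy²) = 2.5000

(2.5000, 6.1847, 2.5000)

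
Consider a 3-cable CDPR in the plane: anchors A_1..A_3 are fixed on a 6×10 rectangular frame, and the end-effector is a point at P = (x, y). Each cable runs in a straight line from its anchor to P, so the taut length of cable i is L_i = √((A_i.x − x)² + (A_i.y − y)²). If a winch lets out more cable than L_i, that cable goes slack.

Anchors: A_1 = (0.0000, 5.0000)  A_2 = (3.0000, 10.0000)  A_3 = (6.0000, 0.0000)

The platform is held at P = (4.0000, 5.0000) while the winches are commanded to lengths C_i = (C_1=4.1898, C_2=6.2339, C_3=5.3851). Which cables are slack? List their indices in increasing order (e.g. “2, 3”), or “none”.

i=1: geometric 4.0000 vs commanded 4.1898 ⇒ slack
i=2: geometric 5.0990 vs commanded 6.2339 ⇒ slack
i=3: geometric 5.3852 vs commanded 5.3851 ⇒ taut

1, 2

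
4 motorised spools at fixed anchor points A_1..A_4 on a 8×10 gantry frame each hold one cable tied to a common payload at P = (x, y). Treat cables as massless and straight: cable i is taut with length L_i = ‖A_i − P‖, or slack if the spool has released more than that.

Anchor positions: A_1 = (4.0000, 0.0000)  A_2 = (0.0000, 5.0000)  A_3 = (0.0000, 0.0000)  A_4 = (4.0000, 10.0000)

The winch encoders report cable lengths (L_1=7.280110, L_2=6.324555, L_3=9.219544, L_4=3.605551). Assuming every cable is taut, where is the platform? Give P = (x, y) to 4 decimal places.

(6.0000, 7.0000)

each cable: (A_i−P)·(A_i−P) = L_i²; let q_i = ‖A_i‖²−L_i²
q_1 = 16.0000+0.0000−53.0000 = -37.0000
row 1: 8.0000x − 10.0000y = -22.0000  (q_2=-15.0000)
row 2: 8.0000x + 0.0000y = 48.0000  (q_3=-85.0000)
row 3: 0.0000x − 20.0000y = -140.0000  (q_4=103.0000)
Cramer on rows 1–2 → x = 6.0000, y = 7.0000
check cable 4: ‖A_4−P‖² = 13.0000 ≈ L_4² = 13.0000 ✓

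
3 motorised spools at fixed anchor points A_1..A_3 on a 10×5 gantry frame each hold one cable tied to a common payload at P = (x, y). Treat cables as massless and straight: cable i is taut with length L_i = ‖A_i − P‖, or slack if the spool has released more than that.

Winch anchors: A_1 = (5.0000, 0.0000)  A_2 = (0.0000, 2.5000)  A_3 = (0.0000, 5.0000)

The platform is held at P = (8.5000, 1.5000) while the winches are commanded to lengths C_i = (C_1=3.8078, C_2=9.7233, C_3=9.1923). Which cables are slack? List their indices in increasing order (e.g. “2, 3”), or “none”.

2

cable 1: L_1 = ‖A_1−P‖ = 3.8079;  C_1 = 3.8078 → taut
cable 2: L_2 = ‖A_2−P‖ = 8.5586;  C_2 = 9.7233 → slack
cable 3: L_3 = ‖A_3−P‖ = 9.1924;  C_3 = 9.1923 → taut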